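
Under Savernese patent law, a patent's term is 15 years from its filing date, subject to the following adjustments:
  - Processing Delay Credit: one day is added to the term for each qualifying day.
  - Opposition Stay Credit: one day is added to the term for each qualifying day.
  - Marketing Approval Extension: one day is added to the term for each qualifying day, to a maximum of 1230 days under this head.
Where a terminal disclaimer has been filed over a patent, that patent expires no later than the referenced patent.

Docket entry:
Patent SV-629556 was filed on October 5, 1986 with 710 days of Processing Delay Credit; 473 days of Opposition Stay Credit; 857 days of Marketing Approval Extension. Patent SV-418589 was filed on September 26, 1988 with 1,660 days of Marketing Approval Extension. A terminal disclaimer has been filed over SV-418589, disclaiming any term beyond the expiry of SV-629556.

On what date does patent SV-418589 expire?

Natural term of SV-418589:
  Base: filing + 15 years → 26 September 2003.
  Marketing Approval Extension: 1660 days claimed exceeds the 1230-day cap, so +1230 days → 7 February 2007.
Expiry of referenced patent SV-629556:
  Base: filing + 15 years → 5 October 2001.
  Processing Delay Credit: +710 days → 15 September 2003.
  Opposition Stay Credit: +473 days → 31 December 2004.
  Marketing Approval Extension: 857 days (within the 1230-day cap) → +857 days → 7 May 2007.
Terminal disclaimer: SV-418589 expires on the earlier of 7 February 2007 and 7 May 2007.

February 7, 2007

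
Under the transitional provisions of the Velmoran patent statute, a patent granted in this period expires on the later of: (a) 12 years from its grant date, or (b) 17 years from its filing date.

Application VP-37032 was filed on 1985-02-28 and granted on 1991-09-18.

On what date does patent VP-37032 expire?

2003-09-18

(a) grant + 12 years → 18 September 2003.
(b) filing + 17 years → 28 February 2002.
Later of the two: 18 September 2003.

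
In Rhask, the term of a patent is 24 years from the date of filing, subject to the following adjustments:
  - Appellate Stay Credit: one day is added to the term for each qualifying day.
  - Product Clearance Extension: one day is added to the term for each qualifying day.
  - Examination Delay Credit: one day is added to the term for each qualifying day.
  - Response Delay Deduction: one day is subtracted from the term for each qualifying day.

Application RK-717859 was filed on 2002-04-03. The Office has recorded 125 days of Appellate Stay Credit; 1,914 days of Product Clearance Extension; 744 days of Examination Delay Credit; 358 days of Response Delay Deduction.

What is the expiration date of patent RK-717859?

November 22, 2032

Base term: filing date + 24 years → 3 April 2026.
Appellate Stay Credit: +125 days → 6 August 2026.
Product Clearance Extension: +1914 days → 2 November 2031.
Examination Delay Credit: +744 days → 15 November 2033.
Response Delay Deduction: −358 days → 22 November 2032.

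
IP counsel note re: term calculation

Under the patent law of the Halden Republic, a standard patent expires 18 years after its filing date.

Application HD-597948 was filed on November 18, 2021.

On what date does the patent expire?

Filing date + 18 years → 18 November 2039.

November 18, 2039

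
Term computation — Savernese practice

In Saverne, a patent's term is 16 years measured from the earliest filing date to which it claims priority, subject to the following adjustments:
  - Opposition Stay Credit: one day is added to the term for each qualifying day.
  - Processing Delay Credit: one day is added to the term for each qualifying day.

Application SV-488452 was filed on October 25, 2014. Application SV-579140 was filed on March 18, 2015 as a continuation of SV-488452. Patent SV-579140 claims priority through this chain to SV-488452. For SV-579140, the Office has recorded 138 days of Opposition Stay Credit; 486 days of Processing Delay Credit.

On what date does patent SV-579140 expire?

2032-07-10

Earliest priority filing: 25 October 2014.
Base term: 25 October 2014 + 16 years → 25 October 2030.
Opposition Stay Credit: +138 days → 12 March 2031.
Processing Delay Credit: +486 days → 10 July 2032.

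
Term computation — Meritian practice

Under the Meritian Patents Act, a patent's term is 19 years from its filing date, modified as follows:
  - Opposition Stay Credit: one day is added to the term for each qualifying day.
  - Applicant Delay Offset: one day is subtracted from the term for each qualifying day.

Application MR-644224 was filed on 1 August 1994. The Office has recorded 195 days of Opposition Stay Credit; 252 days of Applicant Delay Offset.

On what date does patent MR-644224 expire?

Base term: filing date + 19 years → 1 August 2013.
Opposition Stay Credit: +195 days → 12 February 2014.
Applicant Delay Offset: −252 days → 5 June 2013.

2013-06-05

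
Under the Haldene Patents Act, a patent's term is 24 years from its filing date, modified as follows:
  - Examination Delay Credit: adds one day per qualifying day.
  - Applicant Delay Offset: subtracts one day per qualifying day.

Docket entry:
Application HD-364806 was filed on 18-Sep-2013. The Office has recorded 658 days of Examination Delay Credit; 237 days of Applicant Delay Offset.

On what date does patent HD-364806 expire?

Base term: filing date + 24 years → 18 September 2037.
Examination Delay Credit: +658 days → 8 July 2039.
Applicant Delay Offset: −237 days → 13 November 2038.

November 13, 2038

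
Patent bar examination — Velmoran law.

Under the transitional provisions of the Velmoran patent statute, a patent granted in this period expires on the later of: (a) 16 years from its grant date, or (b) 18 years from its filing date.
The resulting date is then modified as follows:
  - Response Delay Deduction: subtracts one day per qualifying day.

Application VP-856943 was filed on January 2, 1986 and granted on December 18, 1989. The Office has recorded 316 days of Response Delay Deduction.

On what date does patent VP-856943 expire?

February 5, 2005

(a) grant + 16 years → 18 December 2005.
(b) filing + 18 years → 2 January 2004.
Later of the two: 18 December 2005.
Response Delay Deduction: −316 days → 5 February 2005.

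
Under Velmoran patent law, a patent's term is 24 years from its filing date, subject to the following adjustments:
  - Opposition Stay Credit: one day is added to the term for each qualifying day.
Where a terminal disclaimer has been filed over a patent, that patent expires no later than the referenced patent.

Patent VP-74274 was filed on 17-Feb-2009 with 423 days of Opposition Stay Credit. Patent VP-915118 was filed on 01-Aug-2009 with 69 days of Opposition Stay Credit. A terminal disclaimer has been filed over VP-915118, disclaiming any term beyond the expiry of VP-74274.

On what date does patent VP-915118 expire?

Natural term of VP-915118:
  Base: filing + 24 years → 1 August 2033.
  Opposition Stay Credit: +69 days → 9 October 2033.
Expiry of referenced patent VP-74274:
  Base: filing + 24 years → 17 February 2033.
  Opposition Stay Credit: +423 days → 16 April 2034.
Terminal disclaimer: VP-915118 expires on the earlier of 9 October 2033 and 16 April 2034.

October 9, 2033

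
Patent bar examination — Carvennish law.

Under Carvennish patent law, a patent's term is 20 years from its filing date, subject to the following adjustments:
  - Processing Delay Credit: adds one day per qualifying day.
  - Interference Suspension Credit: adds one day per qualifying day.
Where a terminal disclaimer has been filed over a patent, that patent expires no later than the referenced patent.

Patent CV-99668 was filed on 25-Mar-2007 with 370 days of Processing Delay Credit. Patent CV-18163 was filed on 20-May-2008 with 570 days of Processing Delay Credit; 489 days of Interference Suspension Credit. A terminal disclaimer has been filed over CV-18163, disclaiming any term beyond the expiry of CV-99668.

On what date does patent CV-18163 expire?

Natural term of CV-18163:
  Base: filing + 20 years → 20 May 2028.
  Processing Delay Credit: +570 days → 11 December 2029.
  Interference Suspension Credit: +489 days → 14 April 2031.
Expiry of referenced patent CV-99668:
  Base: filing + 20 years → 25 March 2027.
  Processing Delay Credit: +370 days → 29 March 2028.
Terminal disclaimer: CV-18163 expires on the earlier of 14 April 2031 and 29 March 2028.

2028-03-29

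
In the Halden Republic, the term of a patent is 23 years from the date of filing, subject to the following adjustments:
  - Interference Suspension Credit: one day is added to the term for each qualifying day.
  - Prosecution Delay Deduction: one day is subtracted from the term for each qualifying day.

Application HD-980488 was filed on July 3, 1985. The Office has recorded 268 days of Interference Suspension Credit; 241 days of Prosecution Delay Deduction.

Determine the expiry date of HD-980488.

Base term: filing date + 23 years → 3 July 2008.
Interference Suspension Credit: +268 days → 28 March 2009.
Prosecution Delay Deduction: −241 days → 30 July 2008.

July 30, 2008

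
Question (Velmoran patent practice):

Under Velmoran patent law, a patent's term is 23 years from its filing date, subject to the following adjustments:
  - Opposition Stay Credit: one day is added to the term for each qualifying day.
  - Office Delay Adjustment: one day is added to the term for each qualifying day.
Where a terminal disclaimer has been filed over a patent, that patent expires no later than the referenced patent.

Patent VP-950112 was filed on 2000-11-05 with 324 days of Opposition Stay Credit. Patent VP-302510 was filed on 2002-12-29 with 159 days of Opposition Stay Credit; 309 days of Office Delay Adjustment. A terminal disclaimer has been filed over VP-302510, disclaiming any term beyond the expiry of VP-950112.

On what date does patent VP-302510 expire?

Natural term of VP-302510:
  Base: filing + 23 years → 29 December 2025.
  Opposition Stay Credit: +159 days → 6 June 2026.
  Office Delay Adjustment: +309 days → 11 April 2027.
Expiry of referenced patent VP-950112:
  Base: filing + 23 years → 5 November 2023.
  Opposition Stay Credit: +324 days → 24 September 2024.
Terminal disclaimer: VP-302510 expires on the earlier of 11 April 2027 and 24 September 2024.

2024-09-24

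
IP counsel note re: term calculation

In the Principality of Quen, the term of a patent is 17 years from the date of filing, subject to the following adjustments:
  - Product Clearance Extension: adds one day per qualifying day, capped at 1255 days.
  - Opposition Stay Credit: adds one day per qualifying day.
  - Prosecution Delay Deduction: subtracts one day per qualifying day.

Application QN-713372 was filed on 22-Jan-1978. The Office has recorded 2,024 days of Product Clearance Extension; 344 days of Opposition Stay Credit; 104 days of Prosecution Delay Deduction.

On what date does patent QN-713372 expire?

1999-02-25

Base term: filing date + 17 years → 22 January 1995.
Product Clearance Extension: 2024 days claimed exceeds the 1255-day cap, so +1255 days → 30 June 1998.
Opposition Stay Credit: +344 days → 9 June 1999.
Prosecution Delay Deduction: −104 days → 25 February 1999.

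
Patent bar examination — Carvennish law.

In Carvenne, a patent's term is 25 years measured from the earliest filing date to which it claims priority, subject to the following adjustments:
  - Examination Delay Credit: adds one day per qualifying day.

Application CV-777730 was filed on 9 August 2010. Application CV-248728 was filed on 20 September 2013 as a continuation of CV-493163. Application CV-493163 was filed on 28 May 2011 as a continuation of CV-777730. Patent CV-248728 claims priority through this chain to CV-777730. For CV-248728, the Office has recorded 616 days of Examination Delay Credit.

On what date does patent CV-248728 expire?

April 16, 2037

Earliest priority filing: 9 August 2010.
Base term: 9 August 2010 + 25 years → 9 August 2035.
Examination Delay Credit: +616 days → 16 April 2037.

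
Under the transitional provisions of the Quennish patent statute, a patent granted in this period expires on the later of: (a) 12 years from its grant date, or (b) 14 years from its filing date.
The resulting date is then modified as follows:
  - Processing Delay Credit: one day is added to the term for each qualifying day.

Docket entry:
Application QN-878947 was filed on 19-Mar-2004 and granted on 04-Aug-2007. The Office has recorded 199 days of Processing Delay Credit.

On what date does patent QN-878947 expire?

February 19, 2020

(a) grant + 12 years → 4 August 2019.
(b) filing + 14 years → 19 March 2018.
Later of the two: 4 August 2019.
Processing Delay Credit: +199 days → 19 February 2020.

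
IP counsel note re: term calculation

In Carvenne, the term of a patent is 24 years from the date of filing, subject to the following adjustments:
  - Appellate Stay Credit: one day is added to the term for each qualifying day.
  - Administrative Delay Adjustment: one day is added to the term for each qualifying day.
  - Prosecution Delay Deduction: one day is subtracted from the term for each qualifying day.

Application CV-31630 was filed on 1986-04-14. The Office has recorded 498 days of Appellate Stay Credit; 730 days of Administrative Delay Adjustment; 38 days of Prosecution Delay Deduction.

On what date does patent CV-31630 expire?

Base term: filing date + 24 years → 14 April 2010.
Appellate Stay Credit: +498 days → 25 August 2011.
Administrative Delay Adjustment: +730 days → 24 August 2013.
Prosecution Delay Deduction: −38 days → 17 July 2013.

2013-07-17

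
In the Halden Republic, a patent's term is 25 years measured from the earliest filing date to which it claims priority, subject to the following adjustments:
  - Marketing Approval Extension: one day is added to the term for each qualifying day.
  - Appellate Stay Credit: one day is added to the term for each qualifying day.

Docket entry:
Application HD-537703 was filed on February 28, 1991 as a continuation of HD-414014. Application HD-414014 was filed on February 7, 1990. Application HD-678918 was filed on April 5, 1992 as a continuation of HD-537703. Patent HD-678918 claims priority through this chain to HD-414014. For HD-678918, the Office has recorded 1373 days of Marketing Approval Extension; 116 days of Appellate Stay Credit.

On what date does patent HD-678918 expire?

March 7, 2019

Earliest priority filing: 7 February 1990.
Base term: 7 February 1990 + 25 years → 7 February 2015.
Marketing Approval Extension: +1373 days → 11 November 2018.
Appellate Stay Credit: +116 days → 7 March 2019.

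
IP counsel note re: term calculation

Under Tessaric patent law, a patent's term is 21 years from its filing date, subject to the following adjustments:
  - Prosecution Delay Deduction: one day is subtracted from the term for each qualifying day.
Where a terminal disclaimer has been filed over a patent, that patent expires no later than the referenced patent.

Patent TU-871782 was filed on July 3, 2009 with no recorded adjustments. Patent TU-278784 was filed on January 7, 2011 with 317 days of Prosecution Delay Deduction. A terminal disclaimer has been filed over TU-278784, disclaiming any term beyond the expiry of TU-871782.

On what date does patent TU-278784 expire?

Natural term of TU-278784:
  Base: filing + 21 years → 7 January 2032.
  Prosecution Delay Deduction: −317 days → 24 February 2031.
Expiry of referenced patent TU-871782:
  Base: filing + 21 years → 3 July 2030.
Terminal disclaimer: TU-278784 expires on the earlier of 24 February 2031 and 3 July 2030.

July 3, 2030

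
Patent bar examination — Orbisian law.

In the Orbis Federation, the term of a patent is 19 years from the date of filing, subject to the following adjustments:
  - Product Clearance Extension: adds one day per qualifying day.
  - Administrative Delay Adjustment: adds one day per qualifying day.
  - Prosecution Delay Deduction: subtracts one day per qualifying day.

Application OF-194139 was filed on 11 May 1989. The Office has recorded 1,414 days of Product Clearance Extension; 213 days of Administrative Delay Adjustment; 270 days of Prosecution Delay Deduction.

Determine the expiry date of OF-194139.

Base term: filing date + 19 years → 11 May 2008.
Product Clearance Extension: +1414 days → 25 March 2012.
Administrative Delay Adjustment: +213 days → 24 October 2012.
Prosecution Delay Deduction: −270 days → 28 January 2012.

2012-01-28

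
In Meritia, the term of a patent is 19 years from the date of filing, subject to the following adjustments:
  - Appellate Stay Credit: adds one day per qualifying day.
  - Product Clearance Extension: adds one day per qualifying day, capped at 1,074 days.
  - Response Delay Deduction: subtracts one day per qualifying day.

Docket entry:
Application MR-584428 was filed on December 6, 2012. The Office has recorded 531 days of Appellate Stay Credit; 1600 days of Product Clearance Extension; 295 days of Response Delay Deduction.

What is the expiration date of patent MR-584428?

July 8, 2035

Base term: filing date + 19 years → 6 December 2031.
Appellate Stay Credit: +531 days → 20 May 2033.
Product Clearance Extension: 1600 days claimed exceeds the 1074-day cap, so +1074 days → 28 April 2036.
Response Delay Deduction: −295 days → 8 July 2035.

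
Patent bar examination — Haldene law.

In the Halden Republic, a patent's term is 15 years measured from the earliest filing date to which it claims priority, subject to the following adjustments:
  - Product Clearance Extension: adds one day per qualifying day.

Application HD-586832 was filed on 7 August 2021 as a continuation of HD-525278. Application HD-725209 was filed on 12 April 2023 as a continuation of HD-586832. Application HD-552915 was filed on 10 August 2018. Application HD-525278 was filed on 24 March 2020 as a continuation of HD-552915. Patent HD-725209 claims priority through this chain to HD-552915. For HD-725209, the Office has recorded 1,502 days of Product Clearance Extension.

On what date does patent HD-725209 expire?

Earliest priority filing: 10 August 2018.
Base term: 10 August 2018 + 15 years → 10 August 2033.
Product Clearance Extension: +1502 days → 20 September 2037.

2037-09-20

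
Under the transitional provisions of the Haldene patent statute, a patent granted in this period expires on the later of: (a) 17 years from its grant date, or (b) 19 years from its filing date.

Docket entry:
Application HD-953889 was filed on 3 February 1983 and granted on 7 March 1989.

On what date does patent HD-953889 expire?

(a) grant + 17 years → 7 March 2006.
(b) filing + 19 years → 3 February 2002.
Later of the two: 7 March 2006.

2006-03-07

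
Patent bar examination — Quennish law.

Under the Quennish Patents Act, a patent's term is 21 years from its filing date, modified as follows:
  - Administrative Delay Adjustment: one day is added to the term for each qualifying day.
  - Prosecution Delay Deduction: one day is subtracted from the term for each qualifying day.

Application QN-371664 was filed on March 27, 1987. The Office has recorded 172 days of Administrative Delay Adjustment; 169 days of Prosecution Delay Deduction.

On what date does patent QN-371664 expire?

2008-03-30

Base term: filing date + 21 years → 27 March 2008.
Administrative Delay Adjustment: +172 days → 15 September 2008.
Prosecution Delay Deduction: −169 days → 30 March 2008.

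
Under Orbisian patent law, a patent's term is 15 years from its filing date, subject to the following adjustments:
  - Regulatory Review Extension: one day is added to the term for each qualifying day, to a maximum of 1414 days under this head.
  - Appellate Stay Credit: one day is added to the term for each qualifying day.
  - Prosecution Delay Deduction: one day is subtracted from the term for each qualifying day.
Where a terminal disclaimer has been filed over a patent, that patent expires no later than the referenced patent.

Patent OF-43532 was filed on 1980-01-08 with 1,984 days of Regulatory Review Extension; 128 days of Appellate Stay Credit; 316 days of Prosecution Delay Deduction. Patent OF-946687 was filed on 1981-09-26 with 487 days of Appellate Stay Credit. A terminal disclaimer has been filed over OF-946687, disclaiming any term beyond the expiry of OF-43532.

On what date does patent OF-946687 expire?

Natural term of OF-946687:
  Base: filing + 15 years → 26 September 1996.
  Appellate Stay Credit: +487 days → 26 January 1998.
Expiry of referenced patent OF-43532:
  Base: filing + 15 years → 8 January 1995.
  Regulatory Review Extension: 1984 days claimed exceeds the 1414-day cap, so +1414 days → 22 November 1998.
  Appellate Stay Credit: +128 days → 30 March 1999.
  Prosecution Delay Deduction: −316 days → 18 May 1998.
Terminal disclaimer: OF-946687 expires on the earlier of 26 January 1998 and 18 May 1998.

January 26, 1998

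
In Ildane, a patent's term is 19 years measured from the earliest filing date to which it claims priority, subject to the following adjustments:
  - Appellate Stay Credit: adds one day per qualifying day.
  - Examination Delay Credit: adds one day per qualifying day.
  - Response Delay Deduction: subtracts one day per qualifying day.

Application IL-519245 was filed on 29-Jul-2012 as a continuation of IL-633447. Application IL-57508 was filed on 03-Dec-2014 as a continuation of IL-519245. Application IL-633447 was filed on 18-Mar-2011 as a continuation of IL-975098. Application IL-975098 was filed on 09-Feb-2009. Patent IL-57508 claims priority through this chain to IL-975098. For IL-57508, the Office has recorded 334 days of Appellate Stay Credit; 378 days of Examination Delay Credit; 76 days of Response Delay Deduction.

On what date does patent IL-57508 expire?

November 6, 2029

Earliest priority filing: 9 February 2009.
Base term: 9 February 2009 + 19 years → 9 February 2028.
Appellate Stay Credit: +334 days → 8 January 2029.
Examination Delay Credit: +378 days → 21 January 2030.
Response Delay Deduction: −76 days → 6 November 2029.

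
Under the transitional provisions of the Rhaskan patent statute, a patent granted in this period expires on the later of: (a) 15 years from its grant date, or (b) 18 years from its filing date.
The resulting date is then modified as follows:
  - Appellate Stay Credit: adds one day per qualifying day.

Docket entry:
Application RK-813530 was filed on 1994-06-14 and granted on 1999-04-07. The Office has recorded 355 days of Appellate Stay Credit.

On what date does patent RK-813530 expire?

(a) grant + 15 years → 7 April 2014.
(b) filing + 18 years → 14 June 2012.
Later of the two: 7 April 2014.
Appellate Stay Credit: +355 days → 28 March 2015.

2015-03-28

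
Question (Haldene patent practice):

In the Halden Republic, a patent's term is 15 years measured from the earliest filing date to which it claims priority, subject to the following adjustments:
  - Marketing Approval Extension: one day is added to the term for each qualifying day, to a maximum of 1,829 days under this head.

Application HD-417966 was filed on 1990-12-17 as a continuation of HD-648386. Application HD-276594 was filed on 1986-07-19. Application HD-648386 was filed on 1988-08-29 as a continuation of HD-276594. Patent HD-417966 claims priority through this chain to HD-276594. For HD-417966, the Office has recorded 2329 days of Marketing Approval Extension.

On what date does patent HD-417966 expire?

July 22, 2006

Earliest priority filing: 19 July 1986.
Base term: 19 July 1986 + 15 years → 19 July 2001.
Marketing Approval Extension: 2329 days claimed exceeds the 1829-day cap, so +1829 days → 22 July 2006.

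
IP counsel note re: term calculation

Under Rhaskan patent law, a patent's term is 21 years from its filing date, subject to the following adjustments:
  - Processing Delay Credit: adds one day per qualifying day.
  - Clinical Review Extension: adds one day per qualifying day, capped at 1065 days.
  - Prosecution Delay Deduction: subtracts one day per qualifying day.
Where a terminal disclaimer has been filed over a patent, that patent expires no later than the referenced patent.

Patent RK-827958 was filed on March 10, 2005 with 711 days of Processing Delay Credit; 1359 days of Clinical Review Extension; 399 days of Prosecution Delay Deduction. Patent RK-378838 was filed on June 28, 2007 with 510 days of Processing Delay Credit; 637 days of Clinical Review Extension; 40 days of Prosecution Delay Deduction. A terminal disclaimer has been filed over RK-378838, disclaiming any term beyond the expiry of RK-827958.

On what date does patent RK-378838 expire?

Natural term of RK-378838:
  Base: filing + 21 years → 28 June 2028.
  Processing Delay Credit: +510 days → 20 November 2029.
  Clinical Review Extension: 637 days (within the 1065-day cap) → +637 days → 19 August 2031.
  Prosecution Delay Deduction: −40 days → 10 July 2031.
Expiry of referenced patent RK-827958:
  Base: filing + 21 years → 10 March 2026.
  Processing Delay Credit: +711 days → 19 February 2028.
  Clinical Review Extension: 1359 days claimed exceeds the 1065-day cap, so +1065 days → 19 January 2031.
  Prosecution Delay Deduction: −399 days → 16 December 2029.
Terminal disclaimer: RK-378838 expires on the earlier of 10 July 2031 and 16 December 2029.

2029-12-16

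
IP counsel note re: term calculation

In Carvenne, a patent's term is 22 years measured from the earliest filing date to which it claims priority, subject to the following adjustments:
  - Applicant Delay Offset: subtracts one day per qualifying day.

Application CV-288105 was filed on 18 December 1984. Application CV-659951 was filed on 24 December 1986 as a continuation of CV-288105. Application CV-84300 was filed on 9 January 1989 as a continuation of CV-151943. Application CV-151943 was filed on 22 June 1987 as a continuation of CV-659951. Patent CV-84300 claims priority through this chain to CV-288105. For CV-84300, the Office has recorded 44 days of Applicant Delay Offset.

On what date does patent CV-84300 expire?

November 4, 2006

Earliest priority filing: 18 December 1984.
Base term: 18 December 1984 + 22 years → 18 December 2006.
Applicant Delay Offset: −44 days → 4 November 2006.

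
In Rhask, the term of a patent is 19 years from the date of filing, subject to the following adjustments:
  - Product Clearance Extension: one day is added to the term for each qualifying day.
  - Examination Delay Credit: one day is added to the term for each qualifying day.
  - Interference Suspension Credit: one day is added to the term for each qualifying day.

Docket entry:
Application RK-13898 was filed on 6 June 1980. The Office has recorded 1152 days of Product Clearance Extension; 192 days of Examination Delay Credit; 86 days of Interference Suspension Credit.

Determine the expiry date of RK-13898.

May 6, 2003

Base term: filing date + 19 years → 6 June 1999.
Product Clearance Extension: +1152 days → 1 August 2002.
Examination Delay Credit: +192 days → 9 February 2003.
Interference Suspension Credit: +86 days → 6 May 2003.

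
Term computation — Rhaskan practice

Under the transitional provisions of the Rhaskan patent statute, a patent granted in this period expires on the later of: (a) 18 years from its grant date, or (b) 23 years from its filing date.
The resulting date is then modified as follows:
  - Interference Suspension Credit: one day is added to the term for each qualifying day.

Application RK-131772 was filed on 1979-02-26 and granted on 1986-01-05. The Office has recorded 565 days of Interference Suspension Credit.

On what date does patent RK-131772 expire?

(a) grant + 18 years → 5 January 2004.
(b) filing + 23 years → 26 February 2002.
Later of the two: 5 January 2004.
Interference Suspension Credit: +565 days → 23 July 2005.

July 23, 2005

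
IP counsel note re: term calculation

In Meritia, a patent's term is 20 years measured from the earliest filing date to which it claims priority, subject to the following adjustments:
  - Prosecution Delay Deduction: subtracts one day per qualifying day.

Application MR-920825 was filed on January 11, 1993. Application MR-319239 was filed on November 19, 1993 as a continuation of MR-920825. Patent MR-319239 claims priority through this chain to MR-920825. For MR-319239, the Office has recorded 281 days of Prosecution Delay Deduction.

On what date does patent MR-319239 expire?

April 5, 2012

Earliest priority filing: 11 January 1993.
Base term: 11 January 1993 + 20 years → 11 January 2013.
Prosecution Delay Deduction: −281 days → 5 April 2012.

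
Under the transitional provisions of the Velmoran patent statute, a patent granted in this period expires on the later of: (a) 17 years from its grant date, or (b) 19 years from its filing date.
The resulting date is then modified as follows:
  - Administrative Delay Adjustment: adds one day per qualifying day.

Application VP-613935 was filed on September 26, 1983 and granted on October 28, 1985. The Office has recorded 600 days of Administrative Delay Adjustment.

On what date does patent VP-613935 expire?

(a) grant + 17 years → 28 October 2002.
(b) filing + 19 years → 26 September 2002.
Later of the two: 28 October 2002.
Administrative Delay Adjustment: +600 days → 19 June 2004.

2004-06-19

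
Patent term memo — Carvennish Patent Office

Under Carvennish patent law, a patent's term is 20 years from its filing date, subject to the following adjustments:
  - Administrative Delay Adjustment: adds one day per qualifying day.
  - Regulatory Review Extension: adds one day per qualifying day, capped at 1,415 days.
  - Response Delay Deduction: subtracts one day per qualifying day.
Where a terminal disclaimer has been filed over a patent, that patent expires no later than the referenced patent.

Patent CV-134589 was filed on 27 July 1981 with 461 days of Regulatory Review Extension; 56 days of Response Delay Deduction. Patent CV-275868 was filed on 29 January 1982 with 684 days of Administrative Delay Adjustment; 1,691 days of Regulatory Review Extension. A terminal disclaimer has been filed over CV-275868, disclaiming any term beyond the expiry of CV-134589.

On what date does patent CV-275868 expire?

Natural term of CV-275868:
  Base: filing + 20 years → 29 January 2002.
  Administrative Delay Adjustment: +684 days → 14 December 2003.
  Regulatory Review Extension: 1691 days claimed exceeds the 1415-day cap, so +1415 days → 29 October 2007.
Expiry of referenced patent CV-134589:
  Base: filing + 20 years → 27 July 2001.
  Regulatory Review Extension: 461 days (within the 1415-day cap) → +461 days → 31 October 2002.
  Response Delay Deduction: −56 days → 5 September 2002.
Terminal disclaimer: CV-275868 expires on the earlier of 29 October 2007 and 5 September 2002.

2002-09-05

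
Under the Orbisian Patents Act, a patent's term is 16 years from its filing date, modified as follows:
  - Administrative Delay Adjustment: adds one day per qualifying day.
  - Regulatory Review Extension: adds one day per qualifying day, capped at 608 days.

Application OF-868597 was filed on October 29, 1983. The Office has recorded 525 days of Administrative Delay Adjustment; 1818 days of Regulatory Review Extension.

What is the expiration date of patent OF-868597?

Base term: filing date + 16 years → 29 October 1999.
Administrative Delay Adjustment: +525 days → 6 April 2001.
Regulatory Review Extension: 1818 days claimed exceeds the 608-day cap, so +608 days → 5 December 2002.

2002-12-05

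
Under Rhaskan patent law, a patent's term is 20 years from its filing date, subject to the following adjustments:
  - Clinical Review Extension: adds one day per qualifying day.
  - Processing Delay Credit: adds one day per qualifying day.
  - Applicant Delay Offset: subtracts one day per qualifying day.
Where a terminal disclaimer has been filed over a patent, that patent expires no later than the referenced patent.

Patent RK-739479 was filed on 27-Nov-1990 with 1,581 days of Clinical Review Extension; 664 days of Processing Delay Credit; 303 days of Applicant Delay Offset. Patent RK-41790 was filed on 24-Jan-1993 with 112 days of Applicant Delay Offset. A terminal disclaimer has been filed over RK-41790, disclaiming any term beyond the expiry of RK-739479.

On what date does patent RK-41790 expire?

Natural term of RK-41790:
  Base: filing + 20 years → 24 January 2013.
  Applicant Delay Offset: −112 days → 4 October 2012.
Expiry of referenced patent RK-739479:
  Base: filing + 20 years → 27 November 2010.
  Clinical Review Extension: +1581 days → 27 March 2015.
  Processing Delay Credit: +664 days → 19 January 2017.
  Applicant Delay Offset: −303 days → 22 March 2016.
Terminal disclaimer: RK-41790 expires on the earlier of 4 October 2012 and 22 March 2016.

2012-10-04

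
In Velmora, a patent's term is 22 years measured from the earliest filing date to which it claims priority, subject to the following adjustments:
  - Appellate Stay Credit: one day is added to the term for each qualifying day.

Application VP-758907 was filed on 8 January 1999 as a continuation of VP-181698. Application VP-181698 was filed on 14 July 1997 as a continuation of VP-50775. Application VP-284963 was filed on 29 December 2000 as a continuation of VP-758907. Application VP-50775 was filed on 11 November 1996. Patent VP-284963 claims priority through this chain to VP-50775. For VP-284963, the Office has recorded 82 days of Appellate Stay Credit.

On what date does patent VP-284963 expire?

February 1, 2019

Earliest priority filing: 11 November 1996.
Base term: 11 November 1996 + 22 years → 11 November 2018.
Appellate Stay Credit: +82 days → 1 February 2019.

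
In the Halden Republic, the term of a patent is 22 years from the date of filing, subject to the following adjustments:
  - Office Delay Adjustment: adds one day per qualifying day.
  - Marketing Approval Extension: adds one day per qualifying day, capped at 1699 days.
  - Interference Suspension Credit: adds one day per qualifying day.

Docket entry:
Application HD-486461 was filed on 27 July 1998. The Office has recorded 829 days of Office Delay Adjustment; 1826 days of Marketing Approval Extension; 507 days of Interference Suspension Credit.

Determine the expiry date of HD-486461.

Base term: filing date + 22 years → 27 July 2020.
Office Delay Adjustment: +829 days → 3 November 2022.
Marketing Approval Extension: 1826 days claimed exceeds the 1699-day cap, so +1699 days → 29 June 2027.
Interference Suspension Credit: +507 days → 17 November 2028.

November 17, 2028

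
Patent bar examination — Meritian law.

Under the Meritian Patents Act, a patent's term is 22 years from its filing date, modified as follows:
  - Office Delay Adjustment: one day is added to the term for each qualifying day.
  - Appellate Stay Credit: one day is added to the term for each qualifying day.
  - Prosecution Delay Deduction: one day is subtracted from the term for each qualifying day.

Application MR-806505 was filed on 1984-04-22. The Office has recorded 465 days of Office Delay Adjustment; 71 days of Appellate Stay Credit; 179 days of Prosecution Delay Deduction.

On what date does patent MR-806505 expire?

April 14, 2007

Base term: filing date + 22 years → 22 April 2006.
Office Delay Adjustment: +465 days → 31 July 2007.
Appellate Stay Credit: +71 days → 10 October 2007.
Prosecution Delay Deduction: −179 days → 14 April 2007.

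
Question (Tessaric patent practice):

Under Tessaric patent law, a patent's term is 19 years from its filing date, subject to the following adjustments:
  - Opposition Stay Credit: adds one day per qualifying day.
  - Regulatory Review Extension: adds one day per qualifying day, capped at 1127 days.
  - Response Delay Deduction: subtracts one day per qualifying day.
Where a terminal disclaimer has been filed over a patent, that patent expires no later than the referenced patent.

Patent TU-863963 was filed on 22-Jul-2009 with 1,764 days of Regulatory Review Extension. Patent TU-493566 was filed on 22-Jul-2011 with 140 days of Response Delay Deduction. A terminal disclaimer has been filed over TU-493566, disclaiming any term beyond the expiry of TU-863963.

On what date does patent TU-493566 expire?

Natural term of TU-493566:
  Base: filing + 19 years → 22 July 2030.
  Response Delay Deduction: −140 days → 4 March 2030.
Expiry of referenced patent TU-863963:
  Base: filing + 19 years → 22 July 2028.
  Regulatory Review Extension: 1764 days claimed exceeds the 1127-day cap, so +1127 days → 23 August 2031.
Terminal disclaimer: TU-493566 expires on the earlier of 4 March 2030 and 23 August 2031.

March 4, 2030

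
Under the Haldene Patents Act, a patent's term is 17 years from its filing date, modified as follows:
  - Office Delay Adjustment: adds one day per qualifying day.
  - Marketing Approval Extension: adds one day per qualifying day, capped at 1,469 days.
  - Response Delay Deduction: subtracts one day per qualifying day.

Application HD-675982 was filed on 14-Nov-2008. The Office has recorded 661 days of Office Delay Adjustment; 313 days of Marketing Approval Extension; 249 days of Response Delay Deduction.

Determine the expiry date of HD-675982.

Base term: filing date + 17 years → 14 November 2025.
Office Delay Adjustment: +661 days → 6 September 2027.
Marketing Approval Extension: 313 days (within the 1469-day cap) → +313 days → 15 July 2028.
Response Delay Deduction: −249 days → 9 November 2027.

2027-11-09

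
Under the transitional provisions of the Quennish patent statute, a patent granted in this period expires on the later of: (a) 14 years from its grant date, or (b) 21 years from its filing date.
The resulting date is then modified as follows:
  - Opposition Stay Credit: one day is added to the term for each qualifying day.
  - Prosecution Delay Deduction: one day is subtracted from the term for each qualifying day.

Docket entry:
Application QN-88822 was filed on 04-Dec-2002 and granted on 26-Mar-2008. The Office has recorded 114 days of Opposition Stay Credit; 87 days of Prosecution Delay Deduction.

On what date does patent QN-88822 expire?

2023-12-31

(a) grant + 14 years → 26 March 2022.
(b) filing + 21 years → 4 December 2023.
Later of the two: 4 December 2023.
Opposition Stay Credit: +114 days → 27 March 2024.
Prosecution Delay Deduction: −87 days → 31 December 2023.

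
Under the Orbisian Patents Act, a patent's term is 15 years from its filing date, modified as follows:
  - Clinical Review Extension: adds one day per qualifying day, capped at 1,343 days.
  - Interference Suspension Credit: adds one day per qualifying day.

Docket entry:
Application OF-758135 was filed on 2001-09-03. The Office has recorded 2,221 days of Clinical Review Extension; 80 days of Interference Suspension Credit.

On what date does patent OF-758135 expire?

July 27, 2020

Base term: filing date + 15 years → 3 September 2016.
Clinical Review Extension: 2221 days claimed exceeds the 1343-day cap, so +1343 days → 8 May 2020.
Interference Suspension Credit: +80 days → 27 July 2020.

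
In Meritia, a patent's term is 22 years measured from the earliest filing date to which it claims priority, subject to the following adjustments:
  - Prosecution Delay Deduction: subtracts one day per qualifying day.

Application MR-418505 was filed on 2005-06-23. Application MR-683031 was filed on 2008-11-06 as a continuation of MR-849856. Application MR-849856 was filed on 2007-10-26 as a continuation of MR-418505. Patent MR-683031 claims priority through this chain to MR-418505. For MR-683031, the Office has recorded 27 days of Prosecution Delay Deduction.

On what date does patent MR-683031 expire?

2027-05-27

Earliest priority filing: 23 June 2005.
Base term: 23 June 2005 + 22 years → 23 June 2027.
Prosecution Delay Deduction: −27 days → 27 May 2027.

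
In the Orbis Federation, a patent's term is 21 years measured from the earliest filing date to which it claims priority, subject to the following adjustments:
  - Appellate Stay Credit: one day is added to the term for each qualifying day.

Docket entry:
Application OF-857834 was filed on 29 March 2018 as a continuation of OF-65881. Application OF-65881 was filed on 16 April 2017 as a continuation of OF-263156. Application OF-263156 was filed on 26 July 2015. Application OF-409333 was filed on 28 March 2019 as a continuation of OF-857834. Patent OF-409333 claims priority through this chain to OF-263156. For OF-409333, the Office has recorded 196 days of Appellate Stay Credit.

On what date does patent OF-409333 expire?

2037-02-07

Earliest priority filing: 26 July 2015.
Base term: 26 July 2015 + 21 years → 26 July 2036.
Appellate Stay Credit: +196 days → 7 February 2037.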